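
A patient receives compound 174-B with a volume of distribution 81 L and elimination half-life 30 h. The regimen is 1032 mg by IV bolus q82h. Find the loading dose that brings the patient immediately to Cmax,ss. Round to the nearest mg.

f = (1/2)^(82/30) ≈ 0.150378; accumulation ratio R = 1/(1−f) ≈ 1.17699.
Loading dose to hit Cmax,ss on first dose: D_load = D_maint·R ≈ 1032 × 1.17699 ≈ 1214.65 mg.

1215 mg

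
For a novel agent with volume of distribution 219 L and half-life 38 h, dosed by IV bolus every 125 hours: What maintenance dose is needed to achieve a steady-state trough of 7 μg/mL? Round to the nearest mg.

τ/t½ = 125/38 ≈ 3.2895, so f = (1/2)^(125/38) ≈ 0.102275.
Cmin,ss = (D/Vd)·f/(1−f), so D = Cmin,ss·Vd·(1−f)/f.
D = 7 × 219 × (1−f)/f ≈ 7 × 219 × 8.77756 ≈ 13456.00 mg.

13456 mg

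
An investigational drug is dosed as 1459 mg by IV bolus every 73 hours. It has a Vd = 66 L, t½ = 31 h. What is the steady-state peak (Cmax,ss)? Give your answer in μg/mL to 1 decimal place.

k = ln2/t½ = ln2/31 ≈ 0.022360 h⁻¹; fraction remaining f = e^(−kτ) = e^(−0.022360×73) ≈ 0.1955.
At steady state, accumulation factor R = 1/(1 − e^(−kτ)) ≈ 1.2430.
Each bolus raises the concentration by D/Vd = 1459/66 ≈ 22.106 μg/mL.
Cmax,ss = C₀/(1 − f) ≈ 22.106/0.8045 ≈ 27.478 μg/mL.

27.5 μg/mL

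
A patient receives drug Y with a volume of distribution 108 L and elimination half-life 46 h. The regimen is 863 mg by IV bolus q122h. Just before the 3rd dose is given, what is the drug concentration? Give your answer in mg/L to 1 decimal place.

1.5 mg/L

f = (1/2)^(τ/t½) = (1/2)^(122/46) ≈ 0.1591.
C₀ = D/Vd = 863/108 ≈ 7.991 mg/L.
Before the 3rd dose, 2 doses have been given. Superposition: Cmin = C₀·(f + f²).
≈ 7.991 × (0.1591 + 0.0253) ≈ 7.991 × 0.1844 ≈ 1.474 mg/L.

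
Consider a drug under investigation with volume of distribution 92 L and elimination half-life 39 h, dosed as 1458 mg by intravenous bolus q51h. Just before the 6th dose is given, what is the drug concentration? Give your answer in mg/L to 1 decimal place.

10.6 mg/L

f = (1/2)^(τ/t½) = (1/2)^(51/39) ≈ 0.4040.
C₀ = D/Vd = 1458/92 ≈ 15.848 mg/L.
Before the 6th dose, 5 doses have been given. Superposition: Cmin = C₀·(f + f² + … + f^5).
≈ 15.848 × (0.4040 + 0.1632 + 0.0659 + 0.0266 + 0.0108) ≈ 15.848 × 0.6705 ≈ 10.626 mg/L.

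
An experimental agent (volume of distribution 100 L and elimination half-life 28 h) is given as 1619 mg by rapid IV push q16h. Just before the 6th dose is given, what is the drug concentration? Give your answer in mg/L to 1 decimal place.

f = (1/2)^(τ/t½) = (1/2)^(16/28) ≈ 0.6730.
C₀ = D/Vd = 1619/100 ≈ 16.190 mg/L.
Before the 6th dose, 5 doses have been given. Superposition: Cmin = C₀·(f + f² + … + f^5).
≈ 16.190 × (0.6730 + 0.4529 + 0.3048 + 0.2051 + 0.1381) ≈ 16.190 × 1.7739 ≈ 28.719 mg/L.

28.7 mg/L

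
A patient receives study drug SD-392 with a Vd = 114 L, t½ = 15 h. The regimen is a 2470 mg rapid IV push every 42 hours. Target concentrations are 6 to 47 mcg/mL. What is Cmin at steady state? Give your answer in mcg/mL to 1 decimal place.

3.6 mcg/mL

τ/t½ = 42/15 ≈ 2.8, so fraction remaining f = (1/2)^(42/15) ≈ 0.1436.
At steady state, accumulation factor R = 1/(1 − e^(−kτ)) ≈ 1.1677.
Single-dose peak C₀ = D/Vd = 2470/114 ≈ 21.667 mcg/mL.
Steady-state peak Cmax,ss = C₀·R ≈ 21.667 × 1.1677 ≈ 25.301 mcg/mL.
Steady-state trough Cmin,ss = Cmax,ss·f ≈ 25.301 × 0.1436 ≈ 3.633 mcg/mL.
Trough 3.6 mcg/mL vs MEC 6 mcg/mL: subtherapeutic.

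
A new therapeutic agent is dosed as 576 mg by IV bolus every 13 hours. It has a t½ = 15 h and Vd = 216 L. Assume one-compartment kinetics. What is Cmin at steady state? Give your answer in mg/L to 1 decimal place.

k = ln2/t½ = ln2/15 ≈ 0.046210 h⁻¹; fraction remaining f = e^(−kτ) = e^(−0.046210×13) ≈ 0.5484.
Accumulation ratio R = 1/(1 − f) ≈ 1/0.4516 ≈ 2.2143.
Each bolus raises the concentration by D/Vd = 576/216 ≈ 2.667 mg/L.
Cmax,ss = C₀/(1 − f) ≈ 2.667/0.4516 ≈ 5.906 mg/L.
One interval later, Cmin,ss = Cmax,ss·e^(−kτ) ≈ 5.906 × 0.5484 ≈ 3.239 mg/L.

3.2 mg/L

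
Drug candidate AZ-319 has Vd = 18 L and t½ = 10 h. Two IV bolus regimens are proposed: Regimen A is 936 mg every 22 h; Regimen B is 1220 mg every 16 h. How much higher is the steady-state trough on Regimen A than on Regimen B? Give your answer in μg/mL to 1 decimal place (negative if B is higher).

Regimen A: f = (1/2)^(22/10) ≈ 0.2176; Cmin,ss = (936/18)·f/(1−f) ≈ 14.462 μg/mL.
Regimen B: f = (1/2)^(16/10) ≈ 0.3299; Cmin,ss = (1220/18)·f/(1−f) ≈ 33.368 μg/mL.
Difference ≈ 14.462 − 33.368 ≈ -18.906 μg/mL.

-18.9 μg/mL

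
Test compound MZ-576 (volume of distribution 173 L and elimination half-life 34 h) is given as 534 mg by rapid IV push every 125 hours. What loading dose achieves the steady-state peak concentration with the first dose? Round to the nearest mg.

579 mg

f = (1/2)^(125/34) ≈ 0.078212; accumulation ratio R = 1/(1−f) ≈ 1.08485.
Loading dose to hit Cmax,ss on first dose: D_load = D_maint·R ≈ 534 × 1.08485 ≈ 579.31 mg.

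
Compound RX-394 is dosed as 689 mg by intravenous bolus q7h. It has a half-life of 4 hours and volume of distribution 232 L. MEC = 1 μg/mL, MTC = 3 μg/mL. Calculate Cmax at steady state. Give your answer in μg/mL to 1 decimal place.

4.2 μg/mL

Over one 7-h interval, 7/4 ≈ 1.75 half-lives elapse, leaving f ≈ 0.2973 of each dose.
At steady state, accumulation factor R = 1/(1 − e^(−kτ)) ≈ 1.4231.
Single-dose peak C₀ = D/Vd = 689/232 ≈ 2.970 μg/mL.
Cmax,ss = C₀/(1 − f) ≈ 2.970/0.7027 ≈ 4.227 μg/mL.
Peak 4.2 μg/mL vs MTC 3 μg/mL: exceeds toxic threshold.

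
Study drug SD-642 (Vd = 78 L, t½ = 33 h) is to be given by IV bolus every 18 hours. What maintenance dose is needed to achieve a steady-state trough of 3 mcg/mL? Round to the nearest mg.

108 mg

τ/t½ = 18/33 ≈ 0.54545, so f = (1/2)^(18/33) ≈ 0.685175.
Cmin,ss = (D/Vd)·f/(1−f), so D = Cmin,ss·Vd·(1−f)/f.
D = 3 × 78 × (1−f)/f ≈ 3 × 78 × 0.45948 ≈ 107.52 mg.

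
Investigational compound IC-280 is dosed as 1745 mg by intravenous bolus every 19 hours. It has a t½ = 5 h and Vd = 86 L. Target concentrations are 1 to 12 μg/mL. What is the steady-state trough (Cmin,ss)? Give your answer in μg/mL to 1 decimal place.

1.6 μg/mL

k = ln2/t½ = ln2/5 ≈ 0.138629 h⁻¹; fraction remaining f = e^(−kτ) = e^(−0.138629×19) ≈ 0.0718.
Single-dose peak C₀ = D/Vd = 1745/86 ≈ 20.291 μg/mL.
Steady-state trough Cmin,ss = C₀·f/(1−f) ≈ 20.291 × 0.0718/0.9282 ≈ 1.570 μg/mL.
Trough 1.6 μg/mL vs MEC 1 μg/mL: adequate.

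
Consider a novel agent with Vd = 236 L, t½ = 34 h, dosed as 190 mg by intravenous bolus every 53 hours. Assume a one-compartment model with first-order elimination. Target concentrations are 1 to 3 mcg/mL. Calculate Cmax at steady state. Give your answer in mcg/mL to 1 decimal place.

1.2 mcg/mL

k = ln2/t½ = ln2/34 ≈ 0.020387 h⁻¹; fraction remaining f = e^(−kτ) = e^(−0.020387×53) ≈ 0.3394.
At steady state, accumulation factor R = 1/(1 − e^(−kτ)) ≈ 1.5138.
Single-dose peak C₀ = D/Vd = 190/236 ≈ 0.805 mcg/mL.
Cmax,ss = C₀/(1 − f) ≈ 0.805/0.6606 ≈ 1.219 mcg/mL.
Peak 1.2 mcg/mL vs MTC 3 mcg/mL: below toxic threshold.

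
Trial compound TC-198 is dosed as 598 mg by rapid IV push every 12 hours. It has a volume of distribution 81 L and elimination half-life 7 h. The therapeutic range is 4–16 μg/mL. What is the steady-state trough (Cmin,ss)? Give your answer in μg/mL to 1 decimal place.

k = ln2/t½ = ln2/7 ≈ 0.099021 h⁻¹; fraction remaining f = e^(−kτ) = e^(−0.099021×12) ≈ 0.3048.
Single-dose peak C₀ = D/Vd = 598/81 ≈ 7.383 μg/mL.
Steady-state trough Cmin,ss = C₀·f/(1−f) ≈ 7.383 × 0.3048/0.6952 ≈ 3.237 μg/mL.
Trough 3.2 μg/mL vs MEC 4 μg/mL: subtherapeutic.

3.2 μg/mL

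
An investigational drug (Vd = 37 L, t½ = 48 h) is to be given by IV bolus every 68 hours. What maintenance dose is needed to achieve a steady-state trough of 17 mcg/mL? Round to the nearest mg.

1050 mg

τ/t½ = 68/48 ≈ 1.4167, so f = (1/2)^(68/48) ≈ 0.374577.
Cmin,ss = (D/Vd)·f/(1−f), so D = Cmin,ss·Vd·(1−f)/f.
D = 17 × 37 × (1−f)/f ≈ 17 × 37 × 1.66968 ≈ 1050.23 mg.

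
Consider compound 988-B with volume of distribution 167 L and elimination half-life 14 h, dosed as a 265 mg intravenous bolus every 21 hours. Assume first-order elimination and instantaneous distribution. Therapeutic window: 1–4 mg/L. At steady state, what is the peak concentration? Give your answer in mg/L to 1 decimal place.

2.5 mg/L

τ/t½ = 21/14 ≈ 1.5, so fraction remaining f = (1/2)^(21/14) ≈ 0.3536.
Accumulation ratio R = 1/(1 − f) ≈ 1/0.6464 ≈ 1.5470.
Single-dose peak C₀ = D/Vd = 265/167 ≈ 1.587 mg/L.
Steady-state peak Cmax,ss = C₀·R ≈ 1.587 × 1.5470 ≈ 2.455 mg/L.
Peak 2.5 mg/L vs MTC 4 mg/L: below toxic threshold.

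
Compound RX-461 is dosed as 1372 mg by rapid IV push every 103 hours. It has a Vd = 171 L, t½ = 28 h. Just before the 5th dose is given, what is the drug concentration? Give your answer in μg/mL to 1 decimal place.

0.7 μg/mL

f = (1/2)^(τ/t½) = (1/2)^(103/28) ≈ 0.0781.
C₀ = D/Vd = 1372/171 ≈ 8.023 μg/mL.
Before the 5th dose, 4 doses have been given. Superposition: Cmin = C₀·(f + f² + … + f^4).
≈ 8.023 × (0.0781 + 0.0061 + 0.0005 + 0.0000) ≈ 8.023 × 0.0847 ≈ 0.680 μg/mL.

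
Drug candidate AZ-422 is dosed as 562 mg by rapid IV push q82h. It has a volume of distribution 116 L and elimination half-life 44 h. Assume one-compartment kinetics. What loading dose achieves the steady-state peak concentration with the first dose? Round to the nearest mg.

775 mg

f = (1/2)^(82/44) ≈ 0.274783; accumulation ratio R = 1/(1−f) ≈ 1.37890.
Loading dose to hit Cmax,ss on first dose: D_load = D_maint·R ≈ 562 × 1.37890 ≈ 774.94 mg.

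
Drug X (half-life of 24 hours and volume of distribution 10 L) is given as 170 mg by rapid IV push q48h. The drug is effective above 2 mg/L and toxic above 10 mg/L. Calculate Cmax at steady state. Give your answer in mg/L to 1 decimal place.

22.7 mg/L

τ = 48 h = 2 half-lives, so f = (1/2)^2 = 0.25.
Accumulation ratio R = 1/(1 − f) = 1/0.75 = 4/3.
Single-dose peak C₀ = D/Vd = 170/10 = 17 mg/L.
Steady-state peak Cmax,ss = C₀·R = 17 × 4/3 ≈ 22.667 mg/L.
Peak 22.7 mg/L vs MTC 10 mg/L: exceeds toxic threshold.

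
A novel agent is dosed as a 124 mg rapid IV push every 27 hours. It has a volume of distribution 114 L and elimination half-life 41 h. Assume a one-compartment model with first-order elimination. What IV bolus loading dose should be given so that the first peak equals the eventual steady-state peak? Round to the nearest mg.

f = (1/2)^(27/41) ≈ 0.633521; accumulation ratio R = 1/(1−f) ≈ 2.72867.
Loading dose to hit Cmax,ss on first dose: D_load = D_maint·R ≈ 124 × 2.72867 ≈ 338.36 mg.

338 mg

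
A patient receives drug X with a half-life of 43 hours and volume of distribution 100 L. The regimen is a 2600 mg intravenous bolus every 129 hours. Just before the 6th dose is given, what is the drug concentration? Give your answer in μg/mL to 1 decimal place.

f = (1/2)^(τ/t½) = (1/2)^(129/43) ≈ 0.1250.
C₀ = D/Vd = 2600/100 ≈ 26.000 μg/mL.
Before the 6th dose, 5 doses have been given. Superposition: Cmin = C₀·(f + f² + … + f^5).
≈ 26.000 × (0.1250 + 0.0156 + 0.0020 + 0.0002 + 0.0000) ≈ 26.000 × 0.1428 ≈ 3.713 μg/mL.

3.7 μg/mL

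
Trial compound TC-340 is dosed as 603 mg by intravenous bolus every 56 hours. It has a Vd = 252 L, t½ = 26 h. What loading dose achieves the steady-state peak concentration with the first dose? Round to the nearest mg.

778 mg

f = (1/2)^(56/26) ≈ 0.224713; accumulation ratio R = 1/(1−f) ≈ 1.28984.
Loading dose to hit Cmax,ss on first dose: D_load = D_maint·R ≈ 603 × 1.28984 ≈ 777.77 mg.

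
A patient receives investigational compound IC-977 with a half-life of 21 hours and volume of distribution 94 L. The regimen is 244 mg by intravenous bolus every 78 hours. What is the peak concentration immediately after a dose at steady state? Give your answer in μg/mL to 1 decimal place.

τ/t½ = 78/21 ≈ 3.7143, so fraction remaining f = (1/2)^(78/21) ≈ 0.0762.
Accumulation ratio R = 1/(1 − f) ≈ 1/0.9238 ≈ 1.0825.
Single-dose peak C₀ = D/Vd = 244/94 ≈ 2.596 μg/mL.
Cmax,ss = C₀/(1 − f) ≈ 2.596/0.9238 ≈ 2.810 μg/mL.

2.8 μg/mL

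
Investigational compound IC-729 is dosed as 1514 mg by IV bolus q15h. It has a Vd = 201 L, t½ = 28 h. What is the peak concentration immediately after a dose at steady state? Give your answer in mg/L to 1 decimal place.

Over one 15-h interval, 15/28 ≈ 0.53571 half-lives elapse, leaving f ≈ 0.6898 of each dose.
Accumulation ratio R = 1/(1 − f) ≈ 1/0.3102 ≈ 3.2237.
Each bolus raises the concentration by D/Vd = 1514/201 ≈ 7.532 mg/L.
Steady-state peak Cmax,ss = C₀·R ≈ 7.532 × 3.2237 ≈ 24.281 mg/L.

24.3 mg/L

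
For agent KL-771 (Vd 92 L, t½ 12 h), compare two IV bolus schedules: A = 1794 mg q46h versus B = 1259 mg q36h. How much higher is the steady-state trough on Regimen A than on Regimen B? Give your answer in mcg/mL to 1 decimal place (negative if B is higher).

Regimen A: f = (1/2)^(46/12) ≈ 0.0702; Cmin,ss = (1794/92)·f/(1−f) ≈ 1.472 mcg/mL.
Regimen B: f = (1/2)^(36/12) ≈ 0.1250; Cmin,ss = (1259/92)·f/(1−f) ≈ 1.955 mcg/mL.
Difference ≈ 1.472 − 1.955 ≈ -0.483 mcg/mL.

-0.5 mcg/mL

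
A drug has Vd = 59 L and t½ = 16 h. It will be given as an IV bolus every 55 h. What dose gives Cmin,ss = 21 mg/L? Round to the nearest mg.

τ/t½ = 55/16 ≈ 3.4375, so f = (1/2)^(55/16) ≈ 0.092302.
Cmin,ss = (D/Vd)·f/(1−f), so D = Cmin,ss·Vd·(1−f)/f.
D = 21 × 59 × (1−f)/f ≈ 21 × 59 × 9.83400 ≈ 12184.33 mg.

12184 mg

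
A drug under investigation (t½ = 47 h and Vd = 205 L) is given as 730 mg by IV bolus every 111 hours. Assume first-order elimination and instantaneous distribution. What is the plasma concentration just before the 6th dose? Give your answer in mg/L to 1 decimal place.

0.9 mg/L

f = (1/2)^(τ/t½) = (1/2)^(111/47) ≈ 0.1946.
C₀ = D/Vd = 730/205 ≈ 3.561 mg/L.
Before the 6th dose, 5 doses have been given. Superposition: Cmin = C₀·(f + f² + … + f^5).
≈ 3.561 × (0.1946 + 0.0379 + 0.0074 + 0.0014 + 0.0003) ≈ 3.561 × 0.2416 ≈ 0.860 mg/L.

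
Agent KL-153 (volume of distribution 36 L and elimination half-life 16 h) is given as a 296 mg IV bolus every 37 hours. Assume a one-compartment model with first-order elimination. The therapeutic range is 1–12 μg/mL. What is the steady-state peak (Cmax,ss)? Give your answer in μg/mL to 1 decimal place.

10.3 μg/mL

k = ln2/t½ = ln2/16 ≈ 0.043322 h⁻¹; fraction remaining f = e^(−kτ) = e^(−0.043322×37) ≈ 0.2013.
At steady state, accumulation factor R = 1/(1 − e^(−kτ)) ≈ 1.2520.
Single-dose peak C₀ = D/Vd = 296/36 ≈ 8.222 μg/mL.
Cmax,ss = C₀/(1 − f) ≈ 8.222/0.7987 ≈ 10.294 μg/mL.
Peak 10.3 μg/mL vs MTC 12 μg/mL: below toxic threshold.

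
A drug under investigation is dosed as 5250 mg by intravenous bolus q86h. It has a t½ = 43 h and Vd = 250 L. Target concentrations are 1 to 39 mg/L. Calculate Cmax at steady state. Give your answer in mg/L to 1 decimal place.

τ = 86 h = 2 half-lives, so f = (1/2)^2 = 0.25.
At steady state, R = 1/(1 − 0.25) = 4/3.
Single-dose peak C₀ = D/Vd = 5250/250 = 21 mg/L.
Steady-state peak Cmax,ss = C₀·R = 21 × 4/3 ≈ 28.000 mg/L.
Peak 28.0 mg/L vs MTC 39 mg/L: below toxic threshold.

28.0 mg/L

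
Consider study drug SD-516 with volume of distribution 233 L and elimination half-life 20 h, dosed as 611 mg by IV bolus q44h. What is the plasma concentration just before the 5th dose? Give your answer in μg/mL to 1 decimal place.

f = (1/2)^(τ/t½) = (1/2)^(44/20) ≈ 0.2176.
C₀ = D/Vd = 611/233 ≈ 2.622 μg/mL.
Before the 5th dose, 4 doses have been given. Superposition: Cmin = C₀·(f + f² + … + f^4).
≈ 2.622 × (0.2176 + 0.0473 + 0.0103 + 0.0022) ≈ 2.622 × 0.2774 ≈ 0.727 μg/mL.

0.7 μg/mL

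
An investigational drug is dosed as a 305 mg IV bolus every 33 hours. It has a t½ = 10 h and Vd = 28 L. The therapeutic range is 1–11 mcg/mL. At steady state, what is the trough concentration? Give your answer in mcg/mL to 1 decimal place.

k = ln2/t½ = ln2/10 ≈ 0.069315 h⁻¹; fraction remaining f = e^(−kτ) = e^(−0.069315×33) ≈ 0.1015.
Each bolus raises the concentration by D/Vd = 305/28 ≈ 10.893 mcg/mL.
Steady-state trough Cmin,ss = C₀·f/(1−f) ≈ 10.893 × 0.1015/0.8985 ≈ 1.231 mcg/mL.
Trough 1.2 mcg/mL vs MEC 1 mcg/mL: adequate.

1.2 mcg/mL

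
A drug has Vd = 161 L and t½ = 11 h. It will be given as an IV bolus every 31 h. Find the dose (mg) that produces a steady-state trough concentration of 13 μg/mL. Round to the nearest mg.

12668 mg

τ/t½ = 31/11 ≈ 2.8182, so f = (1/2)^(31/11) ≈ 0.141789.
Cmin,ss = (D/Vd)·f/(1−f), so D = Cmin,ss·Vd·(1−f)/f.
D = 13 × 161 × (1−f)/f ≈ 13 × 161 × 6.05273 ≈ 12668.36 mg.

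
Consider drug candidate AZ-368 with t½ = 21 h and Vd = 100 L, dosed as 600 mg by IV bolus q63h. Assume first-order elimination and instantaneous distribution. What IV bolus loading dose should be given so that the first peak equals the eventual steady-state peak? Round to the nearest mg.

686 mg

f = (1/2)^(63/21) ≈ 0.125000; accumulation ratio R = 1/(1−f) ≈ 1.14286.
Loading dose to hit Cmax,ss on first dose: D_load = D_maint·R ≈ 600 × 1.14286 ≈ 685.72 mg.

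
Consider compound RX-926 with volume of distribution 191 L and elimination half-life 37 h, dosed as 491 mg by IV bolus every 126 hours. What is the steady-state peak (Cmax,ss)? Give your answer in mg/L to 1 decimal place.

τ/t½ = 126/37 ≈ 3.4054, so fraction remaining f = (1/2)^(126/37) ≈ 0.0944.
Accumulation ratio R = 1/(1 − f) ≈ 1/0.9056 ≈ 1.1042.
Single-dose peak C₀ = D/Vd = 491/191 ≈ 2.571 mg/L.
Steady-state peak Cmax,ss = C₀·R ≈ 2.571 × 1.1042 ≈ 2.839 mg/L.

2.8 mg/L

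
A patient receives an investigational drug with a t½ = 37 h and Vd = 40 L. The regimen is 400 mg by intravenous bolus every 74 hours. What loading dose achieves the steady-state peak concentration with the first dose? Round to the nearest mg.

f = (1/2)^(74/37) ≈ 0.250000; accumulation ratio R = 1/(1−f) ≈ 1.33333.
Loading dose to hit Cmax,ss on first dose: D_load = D_maint·R ≈ 400 × 1.33333 ≈ 533.33 mg.

533 mg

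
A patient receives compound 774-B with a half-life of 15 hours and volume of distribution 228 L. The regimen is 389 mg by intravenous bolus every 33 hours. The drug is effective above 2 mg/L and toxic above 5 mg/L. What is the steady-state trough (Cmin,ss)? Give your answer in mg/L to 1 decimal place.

0.5 mg/L

τ/t½ = 33/15 ≈ 2.2, so fraction remaining f = (1/2)^(33/15) ≈ 0.2176.
Accumulation ratio R = 1/(1 − f) ≈ 1/0.7824 ≈ 1.2781.
Single-dose peak C₀ = D/Vd = 389/228 ≈ 1.706 mg/L.
Cmax,ss = C₀/(1 − f) ≈ 1.706/0.7824 ≈ 2.180 mg/L.
One interval later, Cmin,ss = Cmax,ss·e^(−kτ) ≈ 2.180 × 0.2176 ≈ 0.474 mg/L.
Trough 0.5 mg/L vs MEC 2 mg/L: subtherapeutic.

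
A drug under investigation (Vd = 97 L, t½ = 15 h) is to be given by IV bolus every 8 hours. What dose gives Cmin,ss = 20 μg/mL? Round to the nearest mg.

868 mg

τ/t½ = 8/15 ≈ 0.53333, so f = (1/2)^(8/15) ≈ 0.690956.
Cmin,ss = (D/Vd)·f/(1−f), so D = Cmin,ss·Vd·(1−f)/f.
D = 20 × 97 × (1−f)/f ≈ 20 × 97 × 0.44727 ≈ 867.70 mg.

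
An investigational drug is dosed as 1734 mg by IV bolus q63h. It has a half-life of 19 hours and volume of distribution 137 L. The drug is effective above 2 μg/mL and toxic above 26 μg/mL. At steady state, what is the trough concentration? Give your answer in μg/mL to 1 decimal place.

1.4 μg/mL

k = ln2/t½ = ln2/19 ≈ 0.036481 h⁻¹; fraction remaining f = e^(−kτ) = e^(−0.036481×63) ≈ 0.1004.
Single-dose peak C₀ = D/Vd = 1734/137 ≈ 12.657 μg/mL.
Steady-state trough Cmin,ss = C₀·f/(1−f) ≈ 12.657 × 0.1004/0.8996 ≈ 1.413 μg/mL.
Trough 1.4 μg/mL vs MEC 2 μg/mL: subtherapeutic.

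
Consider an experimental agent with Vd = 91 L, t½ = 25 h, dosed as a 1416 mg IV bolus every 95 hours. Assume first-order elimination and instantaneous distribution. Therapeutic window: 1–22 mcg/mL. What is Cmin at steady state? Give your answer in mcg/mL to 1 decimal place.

1.2 mcg/mL

τ/t½ = 95/25 ≈ 3.8, so fraction remaining f = (1/2)^(95/25) ≈ 0.0718.
Accumulation ratio R = 1/(1 − f) ≈ 1/0.9282 ≈ 1.0774.
Each bolus raises the concentration by D/Vd = 1416/91 ≈ 15.560 mcg/mL.
Cmax,ss = C₀/(1 − f) ≈ 15.560/0.9282 ≈ 16.764 mcg/mL.
One interval later, Cmin,ss = Cmax,ss·e^(−kτ) ≈ 16.764 × 0.0718 ≈ 1.204 mcg/mL.
Trough 1.2 mcg/mL vs MEC 1 mcg/mL: adequate.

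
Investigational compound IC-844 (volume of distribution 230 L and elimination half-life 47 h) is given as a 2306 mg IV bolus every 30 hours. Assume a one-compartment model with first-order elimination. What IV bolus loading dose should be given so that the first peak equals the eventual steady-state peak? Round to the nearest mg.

f = (1/2)^(30/47) ≈ 0.642471; accumulation ratio R = 1/(1−f) ≈ 2.79698.
Loading dose to hit Cmax,ss on first dose: D_load = D_maint·R ≈ 2306 × 2.79698 ≈ 6449.84 mg.

6450 mg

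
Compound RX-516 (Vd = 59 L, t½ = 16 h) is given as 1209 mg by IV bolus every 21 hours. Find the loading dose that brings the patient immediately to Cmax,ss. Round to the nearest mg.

2024 mg

f = (1/2)^(21/16) ≈ 0.402623; accumulation ratio R = 1/(1−f) ≈ 1.67398.
Loading dose to hit Cmax,ss on first dose: D_load = D_maint·R ≈ 1209 × 1.67398 ≈ 2023.84 mg.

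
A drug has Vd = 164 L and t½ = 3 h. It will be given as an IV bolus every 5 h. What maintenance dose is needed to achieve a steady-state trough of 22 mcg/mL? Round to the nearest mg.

7847 mg

τ/t½ = 5/3 ≈ 1.6667, so f = (1/2)^(5/3) ≈ 0.314980.
Cmin,ss = (D/Vd)·f/(1−f), so D = Cmin,ss·Vd·(1−f)/f.
D = 22 × 164 × (1−f)/f ≈ 22 × 164 × 2.17480 ≈ 7846.68 mg.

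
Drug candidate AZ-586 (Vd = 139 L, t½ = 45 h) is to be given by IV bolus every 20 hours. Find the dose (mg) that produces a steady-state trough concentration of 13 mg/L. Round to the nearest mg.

652 mg

τ/t½ = 20/45 ≈ 0.44444, so f = (1/2)^(20/45) ≈ 0.734867.
Cmin,ss = (D/Vd)·f/(1−f), so D = Cmin,ss·Vd·(1−f)/f.
D = 13 × 139 × (1−f)/f ≈ 13 × 139 × 0.36079 ≈ 651.95 mg.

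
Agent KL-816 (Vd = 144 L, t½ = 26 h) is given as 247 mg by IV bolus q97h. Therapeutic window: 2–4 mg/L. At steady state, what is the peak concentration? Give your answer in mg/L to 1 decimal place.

1.9 mg/L

Over one 97-h interval, 97/26 ≈ 3.7308 half-lives elapse, leaving f ≈ 0.0753 of each dose.
Accumulation ratio R = 1/(1 − f) ≈ 1/0.9247 ≈ 1.0814.
Single-dose peak C₀ = D/Vd = 247/144 ≈ 1.715 mg/L.
Steady-state peak Cmax,ss = C₀·R ≈ 1.715 × 1.0814 ≈ 1.855 mg/L.
Peak 1.9 mg/L vs MTC 4 mg/L: below toxic threshold.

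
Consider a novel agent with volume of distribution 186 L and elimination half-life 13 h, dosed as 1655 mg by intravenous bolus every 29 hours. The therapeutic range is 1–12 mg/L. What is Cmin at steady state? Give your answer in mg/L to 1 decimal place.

2.4 mg/L

Over one 29-h interval, 29/13 ≈ 2.2308 half-lives elapse, leaving f ≈ 0.2130 of each dose.
Each bolus raises the concentration by D/Vd = 1655/186 ≈ 8.898 mg/L.
Steady-state trough Cmin,ss = C₀·f/(1−f) ≈ 8.898 × 0.2130/0.7870 ≈ 2.408 mg/L.
Trough 2.4 mg/L vs MEC 1 mg/L: adequate.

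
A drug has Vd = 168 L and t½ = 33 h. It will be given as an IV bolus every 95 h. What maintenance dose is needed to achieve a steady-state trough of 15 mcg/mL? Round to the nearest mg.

16015 mg

τ/t½ = 95/33 ≈ 2.8788, so f = (1/2)^(95/33) ≈ 0.135956.
Cmin,ss = (D/Vd)·f/(1−f), so D = Cmin,ss·Vd·(1−f)/f.
D = 15 × 168 × (1−f)/f ≈ 15 × 168 × 6.35532 ≈ 16015.41 mg.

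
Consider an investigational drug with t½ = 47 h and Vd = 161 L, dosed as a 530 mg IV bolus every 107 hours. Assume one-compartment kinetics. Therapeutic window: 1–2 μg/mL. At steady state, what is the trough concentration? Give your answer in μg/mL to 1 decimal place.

0.9 μg/mL

τ/t½ = 107/47 ≈ 2.2766, so fraction remaining f = (1/2)^(107/47) ≈ 0.2064.
Each bolus raises the concentration by D/Vd = 530/161 ≈ 3.292 μg/mL.
Steady-state trough Cmin,ss = C₀·f/(1−f) ≈ 3.292 × 0.2064/0.7936 ≈ 0.856 μg/mL.
Trough 0.9 μg/mL vs MEC 1 μg/mL: subtherapeutic.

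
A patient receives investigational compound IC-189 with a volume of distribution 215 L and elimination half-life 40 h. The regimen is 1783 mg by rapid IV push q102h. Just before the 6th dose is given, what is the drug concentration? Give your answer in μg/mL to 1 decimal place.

f = (1/2)^(τ/t½) = (1/2)^(102/40) ≈ 0.1708.
C₀ = D/Vd = 1783/215 ≈ 8.293 μg/mL.
Before the 6th dose, 5 doses have been given. Superposition: Cmin = C₀·(f + f² + … + f^5).
≈ 8.293 × (0.1708 + 0.0292 + 0.0050 + 0.0009 + 0.0001) ≈ 8.293 × 0.2060 ≈ 1.708 μg/mL.

1.7 μg/mL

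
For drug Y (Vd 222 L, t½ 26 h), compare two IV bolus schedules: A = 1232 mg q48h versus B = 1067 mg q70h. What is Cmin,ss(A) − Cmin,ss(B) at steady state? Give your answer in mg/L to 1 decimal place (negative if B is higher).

Regimen A: f = (1/2)^(48/26) ≈ 0.2781; Cmin,ss = (1232/222)·f/(1−f) ≈ 2.138 mg/L.
Regimen B: f = (1/2)^(70/26) ≈ 0.1547; Cmin,ss = (1067/222)·f/(1−f) ≈ 0.880 mg/L.
Difference ≈ 2.138 − 0.880 ≈ 1.258 mg/L.

1.3 mg/L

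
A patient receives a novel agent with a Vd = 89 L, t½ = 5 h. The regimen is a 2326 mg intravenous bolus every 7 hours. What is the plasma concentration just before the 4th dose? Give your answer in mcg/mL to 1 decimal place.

15.1 mcg/mL

f = (1/2)^(τ/t½) = (1/2)^(7/5) ≈ 0.3789.
C₀ = D/Vd = 2326/89 ≈ 26.135 mcg/mL.
Before the 4th dose, 3 doses have been given. Superposition: Cmin = C₀·(f + f² + … + f^3).
≈ 26.135 × (0.3789 + 0.1436 + 0.0544) ≈ 26.135 × 0.5769 ≈ 15.077 mcg/mL.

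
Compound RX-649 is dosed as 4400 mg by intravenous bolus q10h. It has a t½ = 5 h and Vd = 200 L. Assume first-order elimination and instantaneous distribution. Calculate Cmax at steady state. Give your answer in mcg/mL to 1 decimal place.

29.3 mcg/mL

The dosing interval is 2 half-lives, so f = 2^(−2) = 0.25.
Accumulation ratio R = 1/(1 − f) = 1/0.75 = 4/3.
Single-dose peak C₀ = D/Vd = 4400/200 = 22 mcg/mL.
Steady-state peak Cmax,ss = C₀·R = 22 × 4/3 ≈ 29.333 mcg/mL.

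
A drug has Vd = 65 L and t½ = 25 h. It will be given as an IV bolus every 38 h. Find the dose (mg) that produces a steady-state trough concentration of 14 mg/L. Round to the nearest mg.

τ/t½ = 38/25 ≈ 1.52, so f = (1/2)^(38/25) ≈ 0.348686.
Cmin,ss = (D/Vd)·f/(1−f), so D = Cmin,ss·Vd·(1−f)/f.
D = 14 × 65 × (1−f)/f ≈ 14 × 65 × 1.86791 ≈ 1699.80 mg.

1700 mg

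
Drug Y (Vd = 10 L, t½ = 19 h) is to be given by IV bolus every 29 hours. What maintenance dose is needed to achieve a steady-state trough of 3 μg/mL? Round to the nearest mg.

τ/t½ = 29/19 ≈ 1.5263, so f = (1/2)^(29/19) ≈ 0.347163.
Cmin,ss = (D/Vd)·f/(1−f), so D = Cmin,ss·Vd·(1−f)/f.
D = 3 × 10 × (1−f)/f ≈ 3 × 10 × 1.88049 ≈ 56.41 mg.

56 mg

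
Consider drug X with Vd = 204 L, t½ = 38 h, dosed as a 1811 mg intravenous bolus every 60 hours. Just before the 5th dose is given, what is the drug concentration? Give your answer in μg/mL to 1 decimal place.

4.4 μg/mL

f = (1/2)^(τ/t½) = (1/2)^(60/38) ≈ 0.3347.
C₀ = D/Vd = 1811/204 ≈ 8.877 μg/mL.
Before the 5th dose, 4 doses have been given. Superposition: Cmin = C₀·(f + f² + … + f^4).
≈ 8.877 × (0.3347 + 0.1120 + 0.0375 + 0.0125) ≈ 8.877 × 0.4967 ≈ 4.409 μg/mL.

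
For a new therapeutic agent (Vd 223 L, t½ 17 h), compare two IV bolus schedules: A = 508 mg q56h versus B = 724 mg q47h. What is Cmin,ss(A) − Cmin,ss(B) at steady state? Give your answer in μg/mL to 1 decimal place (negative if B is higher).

-0.3 μg/mL

Regimen A: f = (1/2)^(56/17) ≈ 0.1019; Cmin,ss = (508/223)·f/(1−f) ≈ 0.258 μg/mL.
Regimen B: f = (1/2)^(47/17) ≈ 0.1471; Cmin,ss = (724/223)·f/(1−f) ≈ 0.560 μg/mL.
Difference ≈ 0.258 − 0.560 ≈ -0.302 μg/mL.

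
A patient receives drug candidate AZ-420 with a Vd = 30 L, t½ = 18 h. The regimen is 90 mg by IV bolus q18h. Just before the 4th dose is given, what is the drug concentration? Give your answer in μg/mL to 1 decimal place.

2.6 μg/mL

f = (1/2)^(τ/t½) = (1/2)^(18/18) ≈ 0.5000.
C₀ = D/Vd = 90/30 ≈ 3.000 μg/mL.
Before the 4th dose, 3 doses have been given. Superposition: Cmin = C₀·(f + f² + … + f^3).
≈ 3.000 × (0.5000 + 0.2500 + 0.1250) ≈ 3.000 × 0.8750 ≈ 2.625 μg/mL.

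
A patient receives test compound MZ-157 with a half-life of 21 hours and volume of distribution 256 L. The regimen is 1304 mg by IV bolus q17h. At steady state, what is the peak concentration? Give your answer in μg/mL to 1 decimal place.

k = ln2/t½ = ln2/21 ≈ 0.033007 h⁻¹; fraction remaining f = e^(−kτ) = e^(−0.033007×17) ≈ 0.5706.
Accumulation ratio R = 1/(1 − f) ≈ 1/0.4294 ≈ 2.3288.
Single-dose peak C₀ = D/Vd = 1304/256 ≈ 5.094 μg/mL.
Steady-state peak Cmax,ss = C₀·R ≈ 5.094 × 2.3288 ≈ 11.863 μg/mL.

11.9 μg/mL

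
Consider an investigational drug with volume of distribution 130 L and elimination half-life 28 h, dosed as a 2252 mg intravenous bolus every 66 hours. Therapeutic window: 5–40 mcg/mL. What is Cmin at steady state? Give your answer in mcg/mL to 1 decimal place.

k = ln2/t½ = ln2/28 ≈ 0.024755 h⁻¹; fraction remaining f = e^(−kτ) = e^(−0.024755×66) ≈ 0.1952.
At steady state, accumulation factor R = 1/(1 − e^(−kτ)) ≈ 1.2425.
Single-dose peak C₀ = D/Vd = 2252/130 ≈ 17.323 mcg/mL.
Cmax,ss = C₀/(1 − f) ≈ 17.323/0.8048 ≈ 21.525 mcg/mL.
One interval later, Cmin,ss = Cmax,ss·e^(−kτ) ≈ 21.525 × 0.1952 ≈ 4.202 mcg/mL.
Trough 4.2 mcg/mL vs MEC 5 mcg/mL: subtherapeutic.

4.2 mcg/mL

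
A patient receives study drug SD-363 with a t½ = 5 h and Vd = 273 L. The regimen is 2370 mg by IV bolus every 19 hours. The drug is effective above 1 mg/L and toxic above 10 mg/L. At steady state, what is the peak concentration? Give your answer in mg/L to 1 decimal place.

9.4 mg/L

k = ln2/t½ = ln2/5 ≈ 0.138629 h⁻¹; fraction remaining f = e^(−kτ) = e^(−0.138629×19) ≈ 0.0718.
At steady state, accumulation factor R = 1/(1 − e^(−kτ)) ≈ 1.0774.
Each bolus raises the concentration by D/Vd = 2370/273 ≈ 8.681 mg/L.
Cmax,ss = C₀/(1 − f) ≈ 8.681/0.9282 ≈ 9.353 mg/L.
Peak 9.4 mg/L vs MTC 10 mg/L: below toxic threshold.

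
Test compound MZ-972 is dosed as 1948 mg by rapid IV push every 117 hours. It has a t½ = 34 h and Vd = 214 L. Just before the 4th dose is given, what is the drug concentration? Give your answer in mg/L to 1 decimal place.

0.9 mg/L

f = (1/2)^(τ/t½) = (1/2)^(117/34) ≈ 0.0921.
C₀ = D/Vd = 1948/214 ≈ 9.103 mg/L.
Before the 4th dose, 3 doses have been given. Superposition: Cmin = C₀·(f + f² + … + f^3).
≈ 9.103 × (0.0921 + 0.0085 + 0.0008) ≈ 9.103 × 0.1014 ≈ 0.923 mg/L.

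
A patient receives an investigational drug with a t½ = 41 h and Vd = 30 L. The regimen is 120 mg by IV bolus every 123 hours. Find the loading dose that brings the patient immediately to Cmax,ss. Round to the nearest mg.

137 mg

f = (1/2)^(123/41) ≈ 0.125000; accumulation ratio R = 1/(1−f) ≈ 1.14286.
Loading dose to hit Cmax,ss on first dose: D_load = D_maint·R ≈ 120 × 1.14286 ≈ 137.14 mg.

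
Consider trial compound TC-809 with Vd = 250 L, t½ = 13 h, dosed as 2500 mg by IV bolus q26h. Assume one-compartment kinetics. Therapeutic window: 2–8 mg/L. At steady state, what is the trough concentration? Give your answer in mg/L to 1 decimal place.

τ = 26 h = 2 half-lives, so f = (1/2)^2 = 0.25.
Accumulation ratio R = 1/(1 − f) = 1/0.75 = 4/3.
Single-dose peak C₀ = D/Vd = 2500/250 = 10 mg/L.
Steady-state peak Cmax,ss = C₀·R = 10 × 4/3 ≈ 13.333 mg/L.
Steady-state trough Cmin,ss = Cmax,ss·f ≈ 13.333 × 0.25 ≈ 3.333 mg/L.
Trough 3.3 mg/L vs MEC 2 mg/L: adequate.

3.3 mg/L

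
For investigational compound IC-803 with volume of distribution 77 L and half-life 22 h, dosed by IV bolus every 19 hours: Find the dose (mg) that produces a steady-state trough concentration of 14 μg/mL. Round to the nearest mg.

τ/t½ = 19/22 ≈ 0.86364, so f = (1/2)^(19/22) ≈ 0.549566.
Cmin,ss = (D/Vd)·f/(1−f), so D = Cmin,ss·Vd·(1−f)/f.
D = 14 × 77 × (1−f)/f ≈ 14 × 77 × 0.81962 ≈ 883.55 mg.

884 mg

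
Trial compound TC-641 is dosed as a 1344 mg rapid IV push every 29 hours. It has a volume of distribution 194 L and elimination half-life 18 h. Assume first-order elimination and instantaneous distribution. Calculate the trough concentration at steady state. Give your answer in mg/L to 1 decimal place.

τ/t½ = 29/18 ≈ 1.6111, so fraction remaining f = (1/2)^(29/18) ≈ 0.3273.
Each bolus raises the concentration by D/Vd = 1344/194 ≈ 6.928 mg/L.
Steady-state trough Cmin,ss = C₀·f/(1−f) ≈ 6.928 × 0.3273/0.6727 ≈ 3.371 mg/L.

3.4 mg/L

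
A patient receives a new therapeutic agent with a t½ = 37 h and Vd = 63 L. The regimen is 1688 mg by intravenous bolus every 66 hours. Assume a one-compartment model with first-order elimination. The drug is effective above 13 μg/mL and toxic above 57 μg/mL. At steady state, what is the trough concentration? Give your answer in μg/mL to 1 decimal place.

Over one 66-h interval, 66/37 ≈ 1.7838 half-lives elapse, leaving f ≈ 0.2904 of each dose.
Each bolus raises the concentration by D/Vd = 1688/63 ≈ 26.794 μg/mL.
Steady-state trough Cmin,ss = C₀·f/(1−f) ≈ 26.794 × 0.2904/0.7096 ≈ 10.965 μg/mL.
Trough 11.0 μg/mL vs MEC 13 μg/mL: subtherapeutic.

11.0 μg/mL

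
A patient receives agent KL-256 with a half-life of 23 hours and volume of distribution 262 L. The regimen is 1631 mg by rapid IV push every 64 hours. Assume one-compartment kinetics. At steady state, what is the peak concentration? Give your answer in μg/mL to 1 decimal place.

k = ln2/t½ = ln2/23 ≈ 0.030137 h⁻¹; fraction remaining f = e^(−kτ) = e^(−0.030137×64) ≈ 0.1453.
Accumulation ratio R = 1/(1 − f) ≈ 1/0.8547 ≈ 1.1700.
Each bolus raises the concentration by D/Vd = 1631/262 ≈ 6.225 μg/mL.
Cmax,ss = C₀/(1 − f) ≈ 6.225/0.8547 ≈ 7.283 μg/mL.

7.3 μg/mL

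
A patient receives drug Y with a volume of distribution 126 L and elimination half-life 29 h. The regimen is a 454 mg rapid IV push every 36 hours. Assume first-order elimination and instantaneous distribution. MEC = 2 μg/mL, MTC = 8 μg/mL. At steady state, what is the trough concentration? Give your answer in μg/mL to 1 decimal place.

2.6 μg/mL

Over one 36-h interval, 36/29 ≈ 1.2414 half-lives elapse, leaving f ≈ 0.4230 of each dose.
Each bolus raises the concentration by D/Vd = 454/126 ≈ 3.603 μg/mL.
Steady-state trough Cmin,ss = C₀·f/(1−f) ≈ 3.603 × 0.4230/0.5770 ≈ 2.641 μg/mL.
Trough 2.6 μg/mL vs MEC 2 μg/mL: adequate.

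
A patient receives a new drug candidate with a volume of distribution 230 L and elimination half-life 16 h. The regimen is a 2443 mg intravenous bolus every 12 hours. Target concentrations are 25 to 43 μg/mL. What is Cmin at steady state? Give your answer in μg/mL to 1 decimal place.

Over one 12-h interval, 12/16 ≈ 0.75 half-lives elapse, leaving f ≈ 0.5946 of each dose.
Each bolus raises the concentration by D/Vd = 2443/230 ≈ 10.622 μg/mL.
Steady-state trough Cmin,ss = C₀·f/(1−f) ≈ 10.622 × 0.5946/0.4054 ≈ 15.579 μg/mL.
Trough 15.6 μg/mL vs MEC 25 μg/mL: subtherapeutic.

15.6 μg/mL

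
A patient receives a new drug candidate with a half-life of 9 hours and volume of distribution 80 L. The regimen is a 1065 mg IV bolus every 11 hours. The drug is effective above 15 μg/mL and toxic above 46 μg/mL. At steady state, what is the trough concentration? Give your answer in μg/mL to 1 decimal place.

10.0 μg/mL

k = ln2/t½ = ln2/9 ≈ 0.077016 h⁻¹; fraction remaining f = e^(−kτ) = e^(−0.077016×11) ≈ 0.4286.
Each bolus raises the concentration by D/Vd = 1065/80 ≈ 13.312 μg/mL.
Steady-state trough Cmin,ss = C₀·f/(1−f) ≈ 13.312 × 0.4286/0.5714 ≈ 9.985 μg/mL.
Trough 10.0 μg/mL vs MEC 15 μg/mL: subtherapeutic.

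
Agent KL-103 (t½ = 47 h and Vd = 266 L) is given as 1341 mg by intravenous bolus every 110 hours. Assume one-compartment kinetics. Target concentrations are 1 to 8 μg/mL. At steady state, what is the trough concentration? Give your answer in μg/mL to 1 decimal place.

1.2 μg/mL

τ/t½ = 110/47 ≈ 2.3404, so fraction remaining f = (1/2)^(110/47) ≈ 0.1975.
At steady state, accumulation factor R = 1/(1 − e^(−kτ)) ≈ 1.2461.
Single-dose peak C₀ = D/Vd = 1341/266 ≈ 5.041 μg/mL.
Cmax,ss = C₀/(1 − f) ≈ 5.041/0.8025 ≈ 6.282 μg/mL.
Steady-state trough Cmin,ss = Cmax,ss·f ≈ 6.282 × 0.1975 ≈ 1.241 μg/mL.
Trough 1.2 μg/mL vs MEC 1 μg/mL: adequate.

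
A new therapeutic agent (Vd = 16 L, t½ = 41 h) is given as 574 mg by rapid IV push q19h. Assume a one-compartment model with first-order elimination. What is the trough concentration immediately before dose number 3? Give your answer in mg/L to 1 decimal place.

44.9 mg/L

f = (1/2)^(τ/t½) = (1/2)^(19/41) ≈ 0.7253.
C₀ = D/Vd = 574/16 ≈ 35.875 mg/L.
Before the 3rd dose, 2 doses have been given. Superposition: Cmin = C₀·(f + f²).
≈ 35.875 × (0.7253 + 0.5261) ≈ 35.875 × 1.2514 ≈ 44.894 mg/L.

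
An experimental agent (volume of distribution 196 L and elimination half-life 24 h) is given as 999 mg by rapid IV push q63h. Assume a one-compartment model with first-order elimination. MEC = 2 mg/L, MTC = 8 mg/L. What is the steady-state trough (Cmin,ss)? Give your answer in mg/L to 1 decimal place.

1.0 mg/L

k = ln2/t½ = ln2/24 ≈ 0.028881 h⁻¹; fraction remaining f = e^(−kτ) = e^(−0.028881×63) ≈ 0.1621.
Single-dose peak C₀ = D/Vd = 999/196 ≈ 5.097 mg/L.
Steady-state trough Cmin,ss = C₀·f/(1−f) ≈ 5.097 × 0.1621/0.8379 ≈ 0.986 mg/L.
Trough 1.0 mg/L vs MEC 2 mg/L: subtherapeutic.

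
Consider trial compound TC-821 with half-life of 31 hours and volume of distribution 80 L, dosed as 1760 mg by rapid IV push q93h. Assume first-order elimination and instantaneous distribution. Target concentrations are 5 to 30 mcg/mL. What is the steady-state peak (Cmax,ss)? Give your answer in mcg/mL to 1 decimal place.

The dosing interval is 3 half-lives, so f = 2^(−3) = 0.125.
Accumulation ratio R = 1/(1 − f) = 1/0.875 = 8/7.
Single-dose peak C₀ = D/Vd = 1760/80 = 22 mcg/mL.
Steady-state peak Cmax,ss = C₀·R = 22 × 8/7 ≈ 25.143 mcg/mL.
Peak 25.1 mcg/mL vs MTC 30 mcg/mL: below toxic threshold.

25.1 mcg/mL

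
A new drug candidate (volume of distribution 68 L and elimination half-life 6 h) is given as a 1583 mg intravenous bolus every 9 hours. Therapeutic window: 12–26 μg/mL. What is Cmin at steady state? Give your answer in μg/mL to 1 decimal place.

12.7 μg/mL

τ/t½ = 9/6 ≈ 1.5, so fraction remaining f = (1/2)^(9/6) ≈ 0.3536.
At steady state, accumulation factor R = 1/(1 − e^(−kτ)) ≈ 1.5470.
Each bolus raises the concentration by D/Vd = 1583/68 ≈ 23.279 μg/mL.
Steady-state peak Cmax,ss = C₀·R ≈ 23.279 × 1.5470 ≈ 36.013 μg/mL.
One interval later, Cmin,ss = Cmax,ss·e^(−kτ) ≈ 36.013 × 0.3536 ≈ 12.734 μg/mL.
Trough 12.7 μg/mL vs MEC 12 μg/mL: adequate.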